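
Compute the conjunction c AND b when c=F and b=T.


Conjunction is true only when both operands are true.
Substitute: c=F, b=T.
F AND T evaluates to F.

F


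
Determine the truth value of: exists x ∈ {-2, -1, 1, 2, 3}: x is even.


Evaluate the predicate on each element: -2:True, -1:False, 1:False, 2:True, 3:False.
Witness x = -2 satisfies the predicate.

True


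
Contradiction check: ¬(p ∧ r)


Truth table over {p, r}:
p | r | φ
---------
F | F | T
T | F | T
F | T | T
T | T | F
Satisfying assignment at row 1: p=F, r=F gives T.

No, it is not a contradiction.


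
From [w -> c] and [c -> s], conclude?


Hypothetical syllogism: from (P → Q) and (Q → R), infer (P → R).
Chain the two implications through the shared middle term 'c'.

w -> s


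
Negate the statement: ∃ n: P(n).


¬(∀ x: φ) = ∃ x: ¬φ, and ¬(∃ x: φ) = ∀ x: ¬φ.
Apply to the existential statement.

∀ n: ¬(P(n))


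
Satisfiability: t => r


Search for a satisfying assignment over {r, t}.
Try r=False, t=False: the formula evaluates to True.
A satisfying assignment exists.

Satisfiable.


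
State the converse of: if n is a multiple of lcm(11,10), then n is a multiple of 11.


The converse of (P → Q) is (Q → P). It is not in general equivalent to the original.
Here P = 'n is a multiple of lcm(11,10)' and Q = 'n is a multiple of 11'.

If n is a multiple of 11, then n is a multiple of lcm(11,10).


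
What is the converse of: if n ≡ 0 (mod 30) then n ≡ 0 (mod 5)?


The converse of (P → Q) is (Q → P). It is not in general equivalent to the original.
Here P = 'n ≡ 0 (mod 30)' and Q = 'n ≡ 0 (mod 5)'.

If n ≡ 0 (mod 5), then n ≡ 0 (mod 30).


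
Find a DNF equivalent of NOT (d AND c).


Step 1: Apply De Morgan: ¬(d ∧ c) = ¬d ∨ ¬c.

(NOT d) OR (NOT c)


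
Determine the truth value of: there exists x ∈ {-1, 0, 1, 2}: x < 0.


Evaluate the predicate on each element: -1:T, 0:F, 1:F, 2:F.
Witness x = -1 satisfies the predicate.

T


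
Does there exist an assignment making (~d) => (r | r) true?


Search for a satisfying assignment over {d, r}.
Try d=True, r=False: the formula evaluates to True.
A satisfying assignment exists.

Satisfiable.


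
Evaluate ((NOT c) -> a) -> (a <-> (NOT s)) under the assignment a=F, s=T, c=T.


Substitute a=F, s=T, c=T:
NOT c = F
(NOT c) -> a = F -> F = T
NOT s = F
a <-> (NOT s) = F <-> F = T
((NOT c) -> a) -> (a <-> (NOT s)) = T -> T = T

T


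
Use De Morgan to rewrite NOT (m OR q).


De Morgan: the negation of a disjunction is the conjunction of the negations.
Distribute NOT across OR, flipping it to AND, and negate each literal.

(NOT m) AND (NOT q)


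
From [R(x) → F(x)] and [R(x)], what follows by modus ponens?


Modus ponens: from (P → Q) and P, infer Q.
P = 'R(x)' is asserted, and P → Q holds, so Q follows.

F(x).


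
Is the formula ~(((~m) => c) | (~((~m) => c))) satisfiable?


Check all 4 assignments over {c, m}:
c | m | φ
---------
False | False | False
True | False | False
False | True | False
True | True | False
No assignment makes the formula true.

Unsatisfiable.


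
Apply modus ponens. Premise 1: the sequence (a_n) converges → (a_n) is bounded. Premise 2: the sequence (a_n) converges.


Modus ponens: from (P → Q) and P, infer Q.
P = 'the sequence (a_n) converges' is asserted, and P → Q holds, so Q follows.

(a_n) is bounded.


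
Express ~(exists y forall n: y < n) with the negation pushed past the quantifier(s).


Negation flips each quantifier (∀↔∃) and negates the inner predicate.
¬(exists y forall n: φ) = forall y exists n: ¬φ.

forall y exists n: ~(y < n)


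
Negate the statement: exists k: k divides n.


¬(forall x: φ) = exists x: ¬φ, and ¬(exists x: φ) = forall x: ¬φ.
Apply to the existential statement.

forall k: ~(k divides n)


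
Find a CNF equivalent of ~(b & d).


Step 1: Apply De Morgan: ¬(b ∧ d) = ¬b ∨ ¬d.

(~b) | (~d)


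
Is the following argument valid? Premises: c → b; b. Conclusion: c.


This is affirming the consequent (fallacy). There exist truth assignments where the premises are all true but the conclusion is false.

Invalid.


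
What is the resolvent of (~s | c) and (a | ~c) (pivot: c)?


The clauses contain complementary literals c and ~c.
Resolution eliminates this pair and disjoins the remaining literals (merging duplicates).

(~s | a)


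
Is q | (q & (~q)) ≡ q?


Compare truth tables:
q | φ | ψ
---------
False | False | False
True | True | True
The columns φ and ψ agree on every row.

Yes, they are logically equivalent.


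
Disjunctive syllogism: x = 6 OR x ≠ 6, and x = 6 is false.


Disjunctive syllogism: from (P ∨ Q) and ¬P, infer Q.
One disjunct, 'x = 6', is ruled out; the other must hold.

x ≠ 6


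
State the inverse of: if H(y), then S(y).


The inverse of (P → Q) is (¬P → ¬Q). It is equivalent to the converse, not to the original.
Here P = 'H(y)' and Q = 'S(y)'.

If not (H(y)), then not (S(y)).


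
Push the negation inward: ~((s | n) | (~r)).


De Morgan: the negation of a disjunction is the conjunction of the negations.
Distribute ~ across |, flipping it to &, and negate each literal.

((~s) & (~n)) & r


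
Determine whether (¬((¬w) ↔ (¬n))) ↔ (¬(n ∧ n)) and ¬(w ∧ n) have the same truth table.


Compare truth tables:
n | w | φ | ψ
-------------
F | F | F | T
T | F | F | T
F | T | T | T
T | T | T | F
They differ at row 1 (n=F, w=F): φ=F but ψ=T.

No, they are not logically equivalent.


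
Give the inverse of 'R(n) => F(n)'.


The inverse of (P → Q) is (¬P → ¬Q). It is equivalent to the converse, not to the original.
Here P = 'R(n)' and Q = 'F(n)'.

If not (R(n)), then not (F(n)).


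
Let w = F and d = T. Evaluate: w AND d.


Conjunction is true only when both operands are true.
Substitute: w=F, d=T.
F AND T evaluates to F.

F


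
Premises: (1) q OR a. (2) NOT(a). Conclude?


Disjunctive syllogism: from (P ∨ Q) and ¬P, infer Q.
One disjunct, 'a', is ruled out; the other must hold.

q


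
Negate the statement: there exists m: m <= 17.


¬(for all x: φ) = there exists x: ¬φ, and ¬(there exists x: φ) = for all x: ¬φ.
Apply to the existential statement.

for all m: NOT(m <= 17)


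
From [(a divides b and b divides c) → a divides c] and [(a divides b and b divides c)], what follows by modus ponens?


Modus ponens: from (P → Q) and P, infer Q.
P = '(a divides b and b divides c)' is asserted, and P → Q holds, so Q follows.

a divides c.


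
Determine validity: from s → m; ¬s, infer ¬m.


This is denying the antecedent (fallacy). There exist truth assignments where the premises are all true but the conclusion is false.

Invalid.


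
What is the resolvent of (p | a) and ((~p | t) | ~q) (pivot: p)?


The clauses contain complementary literals p and ~p.
Resolution eliminates this pair and disjoins the remaining literals (merging duplicates).

((a | t) | ~q)


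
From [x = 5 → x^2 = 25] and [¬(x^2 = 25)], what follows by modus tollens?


Modus tollens: from (P → Q) and ¬Q, infer ¬P.
Q = 'x^2 = 25' is denied; since P → Q, P must also fail.

Not (x = 5).


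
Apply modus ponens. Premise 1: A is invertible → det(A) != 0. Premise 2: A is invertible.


Modus ponens: from (P → Q) and P, infer Q.
P = 'A is invertible' is asserted, and P → Q holds, so Q follows.

det(A) != 0.


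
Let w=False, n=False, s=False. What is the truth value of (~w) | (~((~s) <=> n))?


Substitute w=False, n=False, s=False:
~w = True
~s = True
(~s) <=> n = True <=> False = False
~((~s) <=> n) = True
(~w) | (~((~s) <=> n)) = True | True = True

True


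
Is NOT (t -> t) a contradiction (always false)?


Truth table over {t}:
t | φ
-----
F | F
T | F
Every row is false.

Yes, it is a contradiction.


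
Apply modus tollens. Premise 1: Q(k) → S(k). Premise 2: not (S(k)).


Modus tollens: from (P → Q) and ¬Q, infer ¬P.
Q = 'S(k)' is denied; since P → Q, P must also fail.

Not (Q(k)).


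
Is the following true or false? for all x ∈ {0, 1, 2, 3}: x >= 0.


Evaluate the predicate on each element: 0:T, 1:T, 2:T, 3:T.
Every element satisfies the predicate.

T


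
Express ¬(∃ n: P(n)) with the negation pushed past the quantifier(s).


¬(∀ x: φ) = ∃ x: ¬φ, and ¬(∃ x: φ) = ∀ x: ¬φ.
Apply to the existential statement.

∀ n: ¬(P(n))


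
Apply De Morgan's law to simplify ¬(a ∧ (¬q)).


De Morgan: the negation of a conjunction is the disjunction of the negations.
Distribute ¬ across ∧, flipping it to ∨, and negate each literal.

(¬a) ∨ q


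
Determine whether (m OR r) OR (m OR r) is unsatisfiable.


Truth table over {m, r}:
m | r | φ
---------
F | F | F
T | F | T
F | T | T
T | T | T
Satisfying assignment at row 2: m=T, r=F gives T.

No, it is not a contradiction.


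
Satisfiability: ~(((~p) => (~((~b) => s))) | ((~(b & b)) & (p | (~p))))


Search for a satisfying assignment over {b, p, s}.
Try b=True, p=False, s=False: the formula evaluates to True.
A satisfying assignment exists.

Satisfiable.


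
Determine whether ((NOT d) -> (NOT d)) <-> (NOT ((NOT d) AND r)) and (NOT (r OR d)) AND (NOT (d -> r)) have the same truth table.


Compare truth tables:
d | r | φ | ψ
-------------
F | F | T | F
T | F | T | F
F | T | F | F
T | T | T | F
They differ at row 1 (d=F, r=F): φ=T but ψ=F.

No, they are not logically equivalent.


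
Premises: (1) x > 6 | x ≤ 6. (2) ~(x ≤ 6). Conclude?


Disjunctive syllogism: from (P ∨ Q) and ¬P, infer Q.
One disjunct, 'x ≤ 6', is ruled out; the other must hold.

x > 6


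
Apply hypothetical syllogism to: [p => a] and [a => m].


Hypothetical syllogism: from (P → Q) and (Q → R), infer (P → R).
Chain the two implications through the shared middle term 'a'.

p => m


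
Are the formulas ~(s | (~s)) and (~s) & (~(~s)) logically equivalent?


Compare truth tables:
s | φ | ψ
---------
False | False | False
True | False | False
The columns φ and ψ agree on every row.

Yes, they are logically equivalent.


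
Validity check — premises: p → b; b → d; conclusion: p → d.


This matches the form of hypothetical syllogism: the conclusion follows in every model of the premises.

Valid.


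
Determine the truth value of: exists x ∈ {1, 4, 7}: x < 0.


Evaluate the predicate on each element: 1:False, 4:False, 7:False.
No element satisfies the predicate.

False


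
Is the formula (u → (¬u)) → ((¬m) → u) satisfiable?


Search for a satisfying assignment over {m, u}.
Try m=T, u=F: the formula evaluates to T.
A satisfying assignment exists.

Satisfiable.


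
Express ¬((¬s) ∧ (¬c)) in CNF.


Step 1: Apply De Morgan: ¬((¬s) ∧ (¬c)) = ¬(¬s) ∨ ¬(¬c).
Step 2: Eliminate any double negations (¬¬X = X).

s ∨ c


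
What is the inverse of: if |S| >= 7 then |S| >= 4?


The inverse of (P → Q) is (¬P → ¬Q). It is equivalent to the converse, not to the original.
Here P = '|S| >= 7' and Q = '|S| >= 4'.

If not (|S| >= 7), then not (|S| >= 4).


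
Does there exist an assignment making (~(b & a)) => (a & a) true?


Search for a satisfying assignment over {a, b}.
Try a=True, b=False: the formula evaluates to True.
A satisfying assignment exists.

Satisfiable.


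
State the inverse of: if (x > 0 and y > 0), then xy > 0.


The inverse of (P → Q) is (¬P → ¬Q). It is equivalent to the converse, not to the original.
Here P = '(x > 0 and y > 0)' and Q = 'xy > 0'.

If not ((x > 0 and y > 0)), then not (xy > 0).


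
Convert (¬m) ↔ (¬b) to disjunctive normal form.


Step 1: (¬m) ↔ (¬b) is true exactly when both agree: ((¬m) ∧ (¬b)) ∨ (¬(¬m) ∧ ¬(¬b)).
Step 2: Eliminate any double negations (¬¬X = X).

((¬m) ∧ (¬b)) ∨ (m ∧ b)


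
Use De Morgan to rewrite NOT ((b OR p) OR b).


De Morgan: the negation of a disjunction is the conjunction of the negations.
Distribute NOT across OR, flipping it to AND, and negate each literal.

((NOT b) AND (NOT p)) AND (NOT b)


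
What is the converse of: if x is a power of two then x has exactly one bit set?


The converse of (P → Q) is (Q → P). It is not in general equivalent to the original.
Here P = 'x is a power of two' and Q = 'x has exactly one bit set'.

If x has exactly one bit set, then x is a power of two.


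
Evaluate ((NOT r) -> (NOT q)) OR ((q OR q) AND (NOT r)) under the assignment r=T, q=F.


Substitute r=T, q=F:
NOT r = F
NOT q = T
(NOT r) -> (NOT q) = F -> T = T
q OR q = F OR F = F
NOT r = F
(q OR q) AND (NOT r) = F AND F = F
((NOT r) -> (NOT q)) OR ((q OR q) AND (NOT r)) = T OR F = T

T


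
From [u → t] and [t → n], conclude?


Hypothetical syllogism: from (P → Q) and (Q → R), infer (P → R).
Chain the two implications through the shared middle term 't'.

u → n


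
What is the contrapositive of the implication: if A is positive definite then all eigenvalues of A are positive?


The contrapositive of (P → Q) is (¬Q → ¬P); it is logically equivalent to the original.
Here P = 'A is positive definite' and Q = 'all eigenvalues of A are positive'.

If not (all eigenvalues of A are positive), then not (A is positive definite).


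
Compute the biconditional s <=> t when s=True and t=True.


Biconditional is true when both operands have the same truth value.
Substitute: s=True, t=True.
True <=> True evaluates to True.

True


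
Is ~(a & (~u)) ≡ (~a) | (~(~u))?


Compare truth tables:
a | u | φ | ψ
-------------
False | False | True | True
True | False | False | False
False | True | True | True
True | True | True | True
The columns φ and ψ agree on every row.

Yes, they are logically equivalent.


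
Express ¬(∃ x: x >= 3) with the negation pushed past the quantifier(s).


¬(∀ x: φ) = ∃ x: ¬φ, and ¬(∃ x: φ) = ∀ x: ¬φ.
Apply to the existential statement.

∀ x: ¬(x >= 3)


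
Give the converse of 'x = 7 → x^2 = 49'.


The converse of (P → Q) is (Q → P). It is not in general equivalent to the original.
Here P = 'x = 7' and Q = 'x^2 = 49'.

If x^2 = 49, then x = 7.


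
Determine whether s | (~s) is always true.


Build the truth table over {s}:
s | φ
-----
False | True
True | True
Every row evaluates to true.

Yes, it is a tautology.


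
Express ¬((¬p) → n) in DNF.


Step 1: Rewrite implication then negate: ¬(¬(¬p) ∨ n) = (¬p) ∧ ¬n.

(¬p) ∧ (¬n)


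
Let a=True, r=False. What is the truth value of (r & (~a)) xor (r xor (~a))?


Substitute a=True, r=False:
~a = False
r & (~a) = False & False = False
~a = False
r xor (~a) = False xor False = False
(r & (~a)) xor (r xor (~a)) = False xor False = False

False


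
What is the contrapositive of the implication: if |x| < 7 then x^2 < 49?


The contrapositive of (P → Q) is (¬Q → ¬P); it is logically equivalent to the original.
Here P = '|x| < 7' and Q = 'x^2 < 49'.

If not (x^2 < 49), then not (|x| < 7).


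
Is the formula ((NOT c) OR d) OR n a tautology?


Build the truth table over {c, d, n}:
c | d | n | φ
-------------
F | F | F | T
T | F | F | F
F | T | F | T
T | T | F | T
F | F | T | T
T | F | T | T
F | T | T | T
T | T | T | T
Counterexample at row 2: with c=T, d=F, n=F, the formula is F.

No, it is not a tautology.


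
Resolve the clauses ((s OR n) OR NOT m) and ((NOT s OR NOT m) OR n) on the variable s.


The clauses contain complementary literals s and NOTs.
Resolution eliminates this pair and disjoins the remaining literals (merging duplicates).

(NOT m OR n)


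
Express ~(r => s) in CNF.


Step 1: Rewrite r → s as ¬r ∨ s.
Step 2: Negate: ¬(¬r ∨ s) = r ∧ ¬s (De Morgan + double negation).

r & (~s)


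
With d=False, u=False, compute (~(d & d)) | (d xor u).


Substitute d=False, u=False:
d & d = False & False = False
~(d & d) = True
d xor u = False xor False = False
(~(d & d)) | (d xor u) = True | False = True

True


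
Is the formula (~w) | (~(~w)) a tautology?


Build the truth table over {w}:
w | φ
-----
False | True
True | True
Every row evaluates to true.

Yes, it is a tautology.


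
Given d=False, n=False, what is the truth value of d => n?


Implication is false only when antecedent is true and consequent is false.
Substitute: d=False, n=False.
False => False evaluates to True.

True


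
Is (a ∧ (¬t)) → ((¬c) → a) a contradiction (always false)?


Truth table over {a, c, t}:
a | c | t | φ
-------------
F | F | F | T
T | F | F | T
F | T | F | T
T | T | F | T
F | F | T | T
T | F | T | T
F | T | T | T
T | T | T | T
Satisfying assignment at row 1: a=F, c=F, t=F gives T.

No, it is not a contradiction.


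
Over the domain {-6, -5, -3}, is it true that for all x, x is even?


Evaluate the predicate on each element: -6:T, -5:F, -3:F.
Counterexample x = -5 fails the predicate.

F


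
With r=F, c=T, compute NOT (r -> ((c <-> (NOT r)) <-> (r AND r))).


Substitute r=F, c=T:
NOT r = T
c <-> (NOT r) = T <-> T = T
r AND r = F AND F = F
(c <-> (NOT r)) <-> (r AND r) = T <-> F = F
r -> ((c <-> (NOT r)) <-> (r AND r)) = F -> F = T
NOT (r -> ((c <-> (NOT r)) <-> (r AND r))) = F

F


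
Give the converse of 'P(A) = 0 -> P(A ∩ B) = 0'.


The converse of (P → Q) is (Q → P). It is not in general equivalent to the original.
Here P = 'P(A) = 0' and Q = 'P(A ∩ B) = 0'.

If P(A ∩ B) = 0, then P(A) = 0.


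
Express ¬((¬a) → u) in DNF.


Step 1: Rewrite implication then negate: ¬(¬(¬a) ∨ u) = (¬a) ∧ ¬u.

(¬a) ∧ (¬u)


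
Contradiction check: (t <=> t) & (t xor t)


Truth table over {t}:
t | φ
-----
False | False
True | False
Every row is false.

Yes, it is a contradiction.


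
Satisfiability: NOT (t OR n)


Search for a satisfying assignment over {n, t}.
Try n=F, t=F: the formula evaluates to T.
A satisfying assignment exists.

Satisfiable.


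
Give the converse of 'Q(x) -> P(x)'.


The converse of (P → Q) is (Q → P). It is not in general equivalent to the original.
Here P = 'Q(x)' and Q = 'P(x)'.

If P(x), then Q(x).


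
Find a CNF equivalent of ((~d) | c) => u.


Step 1: Rewrite as ¬((¬d) ∨ c) ∨ u = (¬(¬d) ∧ ¬c) ∨ u.
Step 2: Distribute ∨ over ∧.
Step 3: Eliminate any double negations (¬¬X = X).

(d | u) & ((~c) | u)


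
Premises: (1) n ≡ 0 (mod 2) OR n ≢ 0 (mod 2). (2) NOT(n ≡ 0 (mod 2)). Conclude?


Disjunctive syllogism: from (P ∨ Q) and ¬P, infer Q.
One disjunct, 'n ≡ 0 (mod 2)', is ruled out; the other must hold.

n ≢ 0 (mod 2)


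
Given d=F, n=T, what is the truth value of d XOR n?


Exclusive or is true when exactly one operand is true.
Substitute: d=F, n=T.
F XOR T evaluates to T.

T


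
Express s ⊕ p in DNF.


Step 1: s ⊕ p is true exactly when they disagree: (s ∧ ¬p) ∨ (¬s ∧ p).

(s ∧ (¬p)) ∨ ((¬s) ∧ p)


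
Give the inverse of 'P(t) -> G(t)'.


The inverse of (P → Q) is (¬P → ¬Q). It is equivalent to the converse, not to the original.
Here P = 'P(t)' and Q = 'G(t)'.

If not (P(t)), then not (G(t)).


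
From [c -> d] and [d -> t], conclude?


Hypothetical syllogism: from (P → Q) and (Q → R), infer (P → R).
Chain the two implications through the shared middle term 'd'.

c -> t


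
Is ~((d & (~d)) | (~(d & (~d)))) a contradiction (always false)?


Truth table over {d}:
d | φ
-----
False | False
True | False
Every row is false.

Yes, it is a contradiction.


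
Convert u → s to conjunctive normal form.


Step 1: Rewrite u → s as ¬u ∨ s.

(¬u) ∨ s


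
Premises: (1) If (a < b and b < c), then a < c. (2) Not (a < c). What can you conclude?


Modus tollens: from (P → Q) and ¬Q, infer ¬P.
Q = 'a < c' is denied; since P → Q, P must also fail.

Not ((a < b and b < c)).


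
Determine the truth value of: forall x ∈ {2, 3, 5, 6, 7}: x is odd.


Evaluate the predicate on each element: 2:False, 3:True, 5:True, 6:False, 7:True.
Counterexample x = 2 fails the predicate.

False


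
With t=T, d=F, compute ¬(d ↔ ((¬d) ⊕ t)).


Substitute t=T, d=F:
¬d = T
(¬d) ⊕ t = T ⊕ T = F
d ↔ ((¬d) ⊕ t) = F ↔ F = T
¬(d ↔ ((¬d) ⊕ t)) = F

F


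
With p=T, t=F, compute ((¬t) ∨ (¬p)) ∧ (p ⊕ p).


Substitute p=T, t=F:
¬t = T
¬p = F
(¬t) ∨ (¬p) = T ∨ F = T
p ⊕ p = T ⊕ T = F
((¬t) ∨ (¬p)) ∧ (p ⊕ p) = T ∧ F = F

F


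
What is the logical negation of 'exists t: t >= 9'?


¬(forall x: φ) = exists x: ¬φ, and ¬(exists x: φ) = forall x: ¬φ.
Apply to the existential statement.

forall t: ~(t >= 9)


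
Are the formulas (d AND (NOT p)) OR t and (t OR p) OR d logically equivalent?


Compare truth tables:
d | p | t | φ | ψ
-----------------
F | F | F | F | F
T | F | F | T | T
F | T | F | F | T
T | T | F | F | T
F | F | T | T | T
T | F | T | T | T
F | T | T | T | T
T | T | T | T | T
They differ at row 3 (d=F, p=T, t=F): φ=F but ψ=T.

No, they are not logically equivalent.


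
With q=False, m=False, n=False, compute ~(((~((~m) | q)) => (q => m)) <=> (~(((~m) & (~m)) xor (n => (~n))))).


Substitute q=False, m=False, n=False:
… (earlier sub-steps elided)
(~((~m) | q)) => (q => m) = False => True = True
~m = True
~m = True
(~m) & (~m) = True & True = True
~n = True
n => (~n) = False => True = True
((~m) & (~m)) xor (n => (~n)) = True xor True = False
~(((~m) & (~m)) xor (n => (~n))) = True
((~((~m) | q)) => (q => m)) <=> (~(((~m) & (~m)) xor (n => (~n)))) = True <=> True = True
~(((~((~m) | q)) => (q => m)) <=> (~(((~m) & (~m)) xor (n => (~n))))) = False

False


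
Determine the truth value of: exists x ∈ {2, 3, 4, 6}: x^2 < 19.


Evaluate the predicate on each element: 2:True, 3:True, 4:True, 6:False.
Witness x = 2 satisfies the predicate.

True


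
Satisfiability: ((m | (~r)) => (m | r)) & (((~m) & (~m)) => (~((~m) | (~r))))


Search for a satisfying assignment over {m, r}.
Try m=True, r=False: the formula evaluates to True.
A satisfying assignment exists.

Satisfiable.


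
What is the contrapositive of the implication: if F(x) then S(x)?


The contrapositive of (P → Q) is (¬Q → ¬P); it is logically equivalent to the original.
Here P = 'F(x)' and Q = 'S(x)'.

If not (S(x)), then not (F(x)).


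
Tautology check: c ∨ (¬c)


Build the truth table over {c}:
c | φ
-----
F | T
T | T
Every row evaluates to true.

Yes, it is a tautology.


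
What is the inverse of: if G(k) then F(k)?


The inverse of (P → Q) is (¬P → ¬Q). It is equivalent to the converse, not to the original.
Here P = 'G(k)' and Q = 'F(k)'.

If not (G(k)), then not (F(k)).


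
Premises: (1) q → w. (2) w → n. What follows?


Hypothetical syllogism: from (P → Q) and (Q → R), infer (P → R).
Chain the two implications through the shared middle term 'w'.

q → n


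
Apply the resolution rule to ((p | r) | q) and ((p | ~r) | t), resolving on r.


The clauses contain complementary literals r and ~r.
Resolution eliminates this pair and disjoins the remaining literals (merging duplicates).

((p | q) | t)


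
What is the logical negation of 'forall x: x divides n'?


¬(forall x: φ) = exists x: ¬φ, and ¬(exists x: φ) = forall x: ¬φ.
Apply to the universal statement.

exists x: ~(x divides n)


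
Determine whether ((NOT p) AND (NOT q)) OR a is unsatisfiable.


Truth table over {a, p, q}:
a | p | q | φ
-------------
F | F | F | T
T | F | F | T
F | T | F | F
T | T | F | T
F | F | T | F
T | F | T | T
F | T | T | F
T | T | T | T
Satisfying assignment at row 1: a=F, p=F, q=F gives T.

No, it is not a contradiction.


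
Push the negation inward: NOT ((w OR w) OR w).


De Morgan: the negation of a disjunction is the conjunction of the negations.
Distribute NOT across OR, flipping it to AND, and negate each literal.

((NOT w) AND (NOT w)) AND (NOT w)


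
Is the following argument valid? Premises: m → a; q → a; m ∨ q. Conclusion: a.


This matches the form of proof by cases: the conclusion follows in every model of the premises.

Valid.


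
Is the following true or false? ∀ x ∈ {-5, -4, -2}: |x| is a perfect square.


Evaluate the predicate on each element: -5:F, -4:T, -2:F.
Counterexample x = -5 fails the predicate.

F


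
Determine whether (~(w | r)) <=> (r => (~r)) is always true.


Build the truth table over {r, w}:
r | w | φ
---------
False | False | True
True | False | True
False | True | False
True | True | True
Counterexample at row 3: with r=False, w=True, the formula is False.

No, it is not a tautology.


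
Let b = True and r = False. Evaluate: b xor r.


Exclusive or is true when exactly one operand is true.
Substitute: b=True, r=False.
True xor False evaluates to True.

True


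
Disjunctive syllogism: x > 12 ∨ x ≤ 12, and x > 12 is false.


Disjunctive syllogism: from (P ∨ Q) and ¬P, infer Q.
One disjunct, 'x > 12', is ruled out; the other must hold.

x ≤ 12


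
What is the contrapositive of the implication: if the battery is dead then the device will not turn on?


The contrapositive of (P → Q) is (¬Q → ¬P); it is logically equivalent to the original.
Here P = 'the battery is dead' and Q = 'the device will not turn on'.

If not (the device will not turn on), then not (the battery is dead).


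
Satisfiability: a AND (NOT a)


Check all 2 assignments over {a}:
a | φ
-----
F | F
T | F
No assignment makes the formula true.

Unsatisfiable.


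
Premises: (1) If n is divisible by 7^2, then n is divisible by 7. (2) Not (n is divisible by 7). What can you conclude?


Modus tollens: from (P → Q) and ¬Q, infer ¬P.
Q = 'n is divisible by 7' is denied; since P → Q, P must also fail.

Not (n is divisible by 7^2).


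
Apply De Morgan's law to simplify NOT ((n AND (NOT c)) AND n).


De Morgan: the negation of a conjunction is the disjunction of the negations.
Distribute NOT across AND, flipping it to OR, and negate each literal.

((NOT n) OR c) OR (NOT n)


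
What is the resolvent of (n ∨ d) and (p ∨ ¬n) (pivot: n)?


The clauses contain complementary literals n and ¬n.
Resolution eliminates this pair and disjoins the remaining literals (merging duplicates).

(d ∨ p)


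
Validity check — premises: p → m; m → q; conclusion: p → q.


This matches the form of hypothetical syllogism: the conclusion follows in every model of the premises.

Valid.


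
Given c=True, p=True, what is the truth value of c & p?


Conjunction is true only when both operands are true.
Substitute: c=True, p=True.
True & True evaluates to True.

True


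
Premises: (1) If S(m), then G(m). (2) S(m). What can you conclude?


Modus ponens: from (P → Q) and P, infer Q.
P = 'S(m)' is asserted, and P → Q holds, so Q follows.

G(m).


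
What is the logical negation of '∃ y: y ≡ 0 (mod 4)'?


¬(∀ x: φ) = ∃ x: ¬φ, and ¬(∃ x: φ) = ∀ x: ¬φ.
Apply to the existential statement.

∀ y: ¬(y ≡ 0 (mod 4))


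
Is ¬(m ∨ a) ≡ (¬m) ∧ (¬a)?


Compare truth tables:
a | m | φ | ψ
-------------
F | F | T | T
T | F | F | F
F | T | F | F
T | T | F | F
The columns φ and ψ agree on every row.

Yes, they are logically equivalent.


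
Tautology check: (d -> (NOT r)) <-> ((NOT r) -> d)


Build the truth table over {d, r}:
d | r | φ
---------
F | F | F
T | F | T
F | T | T
T | T | F
Counterexample at row 1: with d=F, r=F, the formula is F.

No, it is not a tautology.


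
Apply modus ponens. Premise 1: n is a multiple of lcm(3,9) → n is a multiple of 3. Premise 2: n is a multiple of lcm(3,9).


Modus ponens: from (P → Q) and P, infer Q.
P = 'n is a multiple of lcm(3,9)' is asserted, and P → Q holds, so Q follows.

n is a multiple of 3.


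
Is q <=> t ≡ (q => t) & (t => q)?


Compare truth tables:
q | t | φ | ψ
-------------
False | False | True | True
True | False | False | False
False | True | False | False
True | True | True | True
The columns φ and ψ agree on every row.

Yes, they are logically equivalent.


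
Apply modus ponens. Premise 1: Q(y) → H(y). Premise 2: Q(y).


Modus ponens: from (P → Q) and P, infer Q.
P = 'Q(y)' is asserted, and P → Q holds, so Q follows.

H(y).


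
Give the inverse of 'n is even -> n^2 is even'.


The inverse of (P → Q) is (¬P → ¬Q). It is equivalent to the converse, not to the original.
Here P = 'n is even' and Q = 'n^2 is even'.

If not (n is even), then not (n^2 is even).


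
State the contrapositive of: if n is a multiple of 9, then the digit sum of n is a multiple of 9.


The contrapositive of (P → Q) is (¬Q → ¬P); it is logically equivalent to the original.
Here P = 'n is a multiple of 9' and Q = 'the digit sum of n is a multiple of 9'.

If not (the digit sum of n is a multiple of 9), then not (n is a multiple of 9).


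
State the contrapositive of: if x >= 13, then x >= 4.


The contrapositive of (P → Q) is (¬Q → ¬P); it is logically equivalent to the original.
Here P = 'x >= 13' and Q = 'x >= 4'.

If not (x >= 4), then not (x >= 13).


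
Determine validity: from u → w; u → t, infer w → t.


This is (no valid rule). There exist truth assignments where the premises are all true but the conclusion is false.

Invalid.


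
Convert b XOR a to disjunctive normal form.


Step 1: b ⊕ a is true exactly when they disagree: (b ∧ ¬a) ∨ (¬b ∧ a).

(b AND (NOT a)) OR ((NOT b) AND a)


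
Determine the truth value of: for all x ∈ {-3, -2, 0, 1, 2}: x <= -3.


Evaluate the predicate on each element: -3:T, -2:F, 0:F, 1:F, 2:F.
Counterexample x = -2 fails the predicate.

F


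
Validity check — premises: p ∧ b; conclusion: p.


This matches the form of conjunction elimination: the conclusion follows in every model of the premises.

Valid.


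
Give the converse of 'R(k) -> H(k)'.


The converse of (P → Q) is (Q → P). It is not in general equivalent to the original.
Here P = 'R(k)' and Q = 'H(k)'.

If H(k), then R(k).


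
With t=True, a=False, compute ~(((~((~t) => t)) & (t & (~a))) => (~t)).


Substitute t=True, a=False:
~t = False
(~t) => t = False => True = True
~((~t) => t) = False
~a = True
t & (~a) = True & True = True
(~((~t) => t)) & (t & (~a)) = False & True = False
~t = False
((~((~t) => t)) & (t & (~a))) => (~t) = False => False = True
~(((~((~t) => t)) & (t & (~a))) => (~t)) = False

False


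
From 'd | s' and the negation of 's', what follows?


Disjunctive syllogism: from (P ∨ Q) and ¬P, infer Q.
One disjunct, 's', is ruled out; the other must hold.

d


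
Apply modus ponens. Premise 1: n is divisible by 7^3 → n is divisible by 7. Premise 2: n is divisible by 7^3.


Modus ponens: from (P → Q) and P, infer Q.
P = 'n is divisible by 7^3' is asserted, and P → Q holds, so Q follows.

n is divisible by 7.


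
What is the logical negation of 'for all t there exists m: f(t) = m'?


Negation flips each quantifier (∀↔∃) and negates the inner predicate.
¬(for all t there exists m: φ) = there exists t for all m: ¬φ.

there exists t for all m: NOT(f(t) = m)


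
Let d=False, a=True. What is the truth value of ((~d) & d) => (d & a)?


Substitute d=False, a=True:
~d = True
(~d) & d = True & False = False
d & a = False & True = False
((~d) & d) => (d & a) = False => False = True

True


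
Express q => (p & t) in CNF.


Step 1: Rewrite q → (p ∧ t) as ¬q ∨ (p ∧ t).
Step 2: Distribute ∨ over ∧.

((~q) | p) & ((~q) | t)


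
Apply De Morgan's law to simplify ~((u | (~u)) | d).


De Morgan: the negation of a disjunction is the conjunction of the negations.
Distribute ~ across |, flipping it to &, and negate each literal.

((~u) & u) & (~d)


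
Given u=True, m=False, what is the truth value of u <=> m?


Biconditional is true when both operands have the same truth value.
Substitute: u=True, m=False.
True <=> False evaluates to False.

False


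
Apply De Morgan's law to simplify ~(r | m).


De Morgan: the negation of a disjunction is the conjunction of the negations.
Distribute ~ across |, flipping it to &, and negate each literal.

(~r) & (~m)


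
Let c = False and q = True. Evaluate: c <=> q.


Biconditional is true when both operands have the same truth value.
Substitute: c=False, q=True.
False <=> True evaluates to False.

False


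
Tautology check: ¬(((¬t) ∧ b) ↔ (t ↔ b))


Build the truth table over {b, t}:
b | t | φ
---------
F | F | T
T | F | T
F | T | F
T | T | T
Counterexample at row 3: with b=F, t=T, the formula is F.

No, it is not a tautology.


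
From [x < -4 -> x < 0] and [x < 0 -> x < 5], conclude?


Hypothetical syllogism: from (P → Q) and (Q → R), infer (P → R).
Chain the two implications through the shared middle term 'x < 0'.

x < -4 -> x < 5


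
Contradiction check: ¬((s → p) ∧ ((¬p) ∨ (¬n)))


Truth table over {n, p, s}:
n | p | s | φ
-------------
F | F | F | F
T | F | F | F
F | T | F | F
T | T | F | T
F | F | T | T
T | F | T | T
F | T | T | F
T | T | T | T
Satisfying assignment at row 4: n=T, p=T, s=F gives T.

No, it is not a contradiction.


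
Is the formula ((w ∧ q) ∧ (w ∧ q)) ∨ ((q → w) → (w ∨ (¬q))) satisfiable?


Search for a satisfying assignment over {q, w}.
Try q=F, w=F: the formula evaluates to T.
A satisfying assignment exists.

Satisfiable.


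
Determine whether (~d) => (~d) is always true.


Build the truth table over {d}:
d | φ
-----
False | True
True | True
Every row evaluates to true.

Yes, it is a tautology.


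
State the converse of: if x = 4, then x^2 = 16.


The converse of (P → Q) is (Q → P). It is not in general equivalent to the original.
Here P = 'x = 4' and Q = 'x^2 = 16'.

If x^2 = 16, then x = 4.


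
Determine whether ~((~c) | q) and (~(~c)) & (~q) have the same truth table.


Compare truth tables:
c | q | φ | ψ
-------------
False | False | False | False
True | False | True | True
False | True | False | False
True | True | False | False
The columns φ and ψ agree on every row.

Yes, they are logically equivalent.


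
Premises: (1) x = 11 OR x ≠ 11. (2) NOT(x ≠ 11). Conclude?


Disjunctive syllogism: from (P ∨ Q) and ¬P, infer Q.
One disjunct, 'x ≠ 11', is ruled out; the other must hold.

x = 11


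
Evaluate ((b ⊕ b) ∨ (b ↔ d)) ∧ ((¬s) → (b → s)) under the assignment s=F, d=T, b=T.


Substitute s=F, d=T, b=T:
b ⊕ b = T ⊕ T = F
b ↔ d = T ↔ T = T
(b ⊕ b) ∨ (b ↔ d) = F ∨ T = T
¬s = T
b → s = T → F = F
(¬s) → (b → s) = T → F = F
((b ⊕ b) ∨ (b ↔ d)) ∧ ((¬s) → (b → s)) = T ∧ F = F

F


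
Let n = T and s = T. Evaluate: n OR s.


Disjunction is false only when both operands are false.
Substitute: n=T, s=T.
T OR T evaluates to T.

T


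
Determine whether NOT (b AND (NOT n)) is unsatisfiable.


Truth table over {b, n}:
b | n | φ
---------
F | F | T
T | F | F
F | T | T
T | T | T
Satisfying assignment at row 1: b=F, n=F gives T.

No, it is not a contradiction.


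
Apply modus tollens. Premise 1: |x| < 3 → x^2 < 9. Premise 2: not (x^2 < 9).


Modus tollens: from (P → Q) and ¬Q, infer ¬P.
Q = 'x^2 < 9' is denied; since P → Q, P must also fail.

Not (|x| < 3).


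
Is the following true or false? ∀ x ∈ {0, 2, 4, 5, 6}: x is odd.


Evaluate the predicate on each element: 0:F, 2:F, 4:F, 5:T, 6:F.
Counterexample x = 0 fails the predicate.

F


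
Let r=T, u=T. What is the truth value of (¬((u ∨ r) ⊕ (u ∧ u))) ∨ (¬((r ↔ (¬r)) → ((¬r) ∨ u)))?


Substitute r=T, u=T:
… (earlier sub-steps elided)
u ∧ u = T ∧ T = T
(u ∨ r) ⊕ (u ∧ u) = T ⊕ T = F
¬((u ∨ r) ⊕ (u ∧ u)) = T
¬r = F
r ↔ (¬r) = T ↔ F = F
¬r = F
(¬r) ∨ u = F ∨ T = T
(r ↔ (¬r)) → ((¬r) ∨ u) = F → T = T
¬((r ↔ (¬r)) → ((¬r) ∨ u)) = F
(¬((u ∨ r) ⊕ (u ∧ u))) ∨ (¬((r ↔ (¬r)) → ((¬r) ∨ u))) = T ∨ F = T

T


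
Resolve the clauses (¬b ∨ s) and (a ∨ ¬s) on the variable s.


The clauses contain complementary literals s and ¬s.
Resolution eliminates this pair and disjoins the remaining literals (merging duplicates).

(¬b ∨ a)


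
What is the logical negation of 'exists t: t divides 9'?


¬(forall x: φ) = exists x: ¬φ, and ¬(exists x: φ) = forall x: ¬φ.
Apply to the existential statement.

forall t: ~(t divides 9)


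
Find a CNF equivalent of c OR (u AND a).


Step 1: Distribute ∨ over ∧: c ∨ (u ∧ a) = (c ∨ u) ∧ (c ∨ a).

(c OR u) AND (c OR a)


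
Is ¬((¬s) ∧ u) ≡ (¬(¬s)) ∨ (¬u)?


Compare truth tables:
s | u | φ | ψ
-------------
F | F | T | T
T | F | T | T
F | T | F | F
T | T | T | T
The columns φ and ψ agree on every row.

Yes, they are logically equivalent.


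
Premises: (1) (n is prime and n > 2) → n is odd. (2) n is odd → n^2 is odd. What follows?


Hypothetical syllogism: from (P → Q) and (Q → R), infer (P → R).
Chain the two implications through the shared middle term 'n is odd'.

(n is prime and n > 2) → n^2 is odd


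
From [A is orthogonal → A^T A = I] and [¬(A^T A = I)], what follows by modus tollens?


Modus tollens: from (P → Q) and ¬Q, infer ¬P.
Q = 'A^T A = I' is denied; since P → Q, P must also fail.

Not (A is orthogonal).


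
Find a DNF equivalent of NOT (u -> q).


Step 1: Rewrite implication then negate: ¬(¬u ∨ q) = u ∧ ¬q.

u AND (NOT q)


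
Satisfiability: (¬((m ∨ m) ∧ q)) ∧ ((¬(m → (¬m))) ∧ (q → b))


Search for a satisfying assignment over {b, m, q}.
Try b=F, m=T, q=F: the formula evaluates to T.
A satisfying assignment exists.

Satisfiable.


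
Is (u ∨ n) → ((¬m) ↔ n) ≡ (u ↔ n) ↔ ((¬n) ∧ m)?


Compare truth tables:
m | n | u | φ | ψ
-----------------
F | F | F | T | F
T | F | F | T | T
F | T | F | T | T
T | T | F | F | T
F | F | T | F | T
T | F | T | T | F
F | T | T | T | F
T | T | T | F | F
They differ at row 1 (m=F, n=F, u=F): φ=T but ψ=F.

No, they are not logically equivalent.


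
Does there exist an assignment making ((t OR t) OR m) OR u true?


Search for a satisfying assignment over {m, t, u}.
Try m=T, t=F, u=F: the formula evaluates to T.
A satisfying assignment exists.

Satisfiable.


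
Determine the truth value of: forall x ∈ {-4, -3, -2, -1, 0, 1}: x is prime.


Evaluate the predicate on each element: -4:False, -3:False, -2:False, -1:False, 0:False, 1:False.
Counterexample x = -4 fails the predicate.

False


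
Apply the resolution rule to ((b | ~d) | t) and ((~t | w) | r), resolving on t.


The clauses contain complementary literals t and ~t.
Resolution eliminates this pair and disjoins the remaining literals (merging duplicates).

(((b | ~d) | r) | w)


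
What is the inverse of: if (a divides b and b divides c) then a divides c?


The inverse of (P → Q) is (¬P → ¬Q). It is equivalent to the converse, not to the original.
Here P = '(a divides b and b divides c)' and Q = 'a divides c'.

If not ((a divides b and b divides c)), then not (a divides c).


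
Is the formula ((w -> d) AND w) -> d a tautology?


Build the truth table over {d, w}:
d | w | φ
---------
F | F | T
T | F | T
F | T | T
T | T | T
Every row evaluates to true.

Yes, it is a tautology.


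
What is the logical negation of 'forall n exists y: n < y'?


Negation flips each quantifier (∀↔∃) and negates the inner predicate.
¬(forall n exists y: φ) = exists n forall y: ¬φ.

exists n forall y: ~(n < y)
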